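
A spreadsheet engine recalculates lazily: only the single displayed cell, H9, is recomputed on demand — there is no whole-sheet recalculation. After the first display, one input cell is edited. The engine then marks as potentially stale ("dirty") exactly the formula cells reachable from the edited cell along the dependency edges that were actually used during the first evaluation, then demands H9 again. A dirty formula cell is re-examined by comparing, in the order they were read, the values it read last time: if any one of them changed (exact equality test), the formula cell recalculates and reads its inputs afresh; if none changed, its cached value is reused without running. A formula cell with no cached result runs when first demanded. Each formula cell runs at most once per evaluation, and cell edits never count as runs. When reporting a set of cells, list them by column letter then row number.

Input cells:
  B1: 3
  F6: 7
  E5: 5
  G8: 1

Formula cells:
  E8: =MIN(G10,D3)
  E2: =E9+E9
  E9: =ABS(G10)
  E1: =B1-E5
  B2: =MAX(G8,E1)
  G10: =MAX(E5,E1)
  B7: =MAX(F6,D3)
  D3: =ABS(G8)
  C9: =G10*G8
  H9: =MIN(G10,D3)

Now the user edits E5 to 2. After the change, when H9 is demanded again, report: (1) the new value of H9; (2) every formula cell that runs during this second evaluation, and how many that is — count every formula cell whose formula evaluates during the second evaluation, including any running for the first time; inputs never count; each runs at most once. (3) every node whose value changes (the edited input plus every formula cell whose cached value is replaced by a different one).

First evaluation (everything demanded from the output):
  D3 = ABS(1) = 1
  E1 = 3 - 5 = -2
  G10 = MAX(5, -2) = 5
  H9 = MIN(5, 1) = 1

Propagation after the edit:
  E1: runs — E5 5->2; result 1.
  G10: runs — E5 5->2; E1 -2->1; result 2.
  H9: runs — G10 5->2; result 1 (same value as before).

New value of H9: 1.
Formula cells that run: E1, G10, H9 — 3 in total.
Values that change: E1, E5, G10.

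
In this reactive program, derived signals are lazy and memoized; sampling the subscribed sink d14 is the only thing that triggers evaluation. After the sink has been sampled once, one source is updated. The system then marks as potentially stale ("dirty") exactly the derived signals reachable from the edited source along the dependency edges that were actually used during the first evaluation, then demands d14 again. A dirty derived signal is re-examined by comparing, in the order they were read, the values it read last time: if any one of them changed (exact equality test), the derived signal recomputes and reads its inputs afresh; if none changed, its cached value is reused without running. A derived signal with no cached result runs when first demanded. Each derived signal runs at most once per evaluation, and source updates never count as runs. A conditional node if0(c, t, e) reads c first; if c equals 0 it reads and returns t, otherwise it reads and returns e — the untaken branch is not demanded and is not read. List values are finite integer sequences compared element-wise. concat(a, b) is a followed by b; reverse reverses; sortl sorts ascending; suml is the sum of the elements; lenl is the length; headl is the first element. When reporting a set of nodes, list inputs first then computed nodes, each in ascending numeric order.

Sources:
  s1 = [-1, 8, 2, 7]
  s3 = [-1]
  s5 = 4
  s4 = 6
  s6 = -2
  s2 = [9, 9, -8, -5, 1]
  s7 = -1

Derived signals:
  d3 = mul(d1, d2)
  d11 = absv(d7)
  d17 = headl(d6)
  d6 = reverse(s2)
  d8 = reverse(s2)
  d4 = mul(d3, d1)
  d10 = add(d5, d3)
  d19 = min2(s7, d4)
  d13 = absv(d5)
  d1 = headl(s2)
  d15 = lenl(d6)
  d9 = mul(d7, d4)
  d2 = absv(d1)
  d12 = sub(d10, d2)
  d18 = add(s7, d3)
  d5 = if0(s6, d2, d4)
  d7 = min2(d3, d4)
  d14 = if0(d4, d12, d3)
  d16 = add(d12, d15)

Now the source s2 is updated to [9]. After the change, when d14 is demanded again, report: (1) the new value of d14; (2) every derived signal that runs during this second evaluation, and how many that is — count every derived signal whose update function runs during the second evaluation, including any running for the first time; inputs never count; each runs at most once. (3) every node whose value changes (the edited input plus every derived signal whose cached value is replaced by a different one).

First demand of the output computes:
  d1 = headl([9, 9, -8, -5, 1]) = 9
  d2 = absv(9) = 9
  d3 = mul(9, 9) = 81
  d4 = mul(81, 9) = 729
  d14 = if0(d4=729 -> else branch d3) = 81

After the edit, cleaning proceeds:
  d1: a read changed (s2 [9, 9, -8, -5, 1]->[9]) — executes, giving 9 — identical to its old value.
  d2: dirty, but its reads are unchanged (d1 unchanged); cached 9 stands.
  d3: dirty, but its reads are unchanged (d1 unchanged, d2 unchanged); cached 81 stands.
  d4: dirty, but its reads are unchanged (d3 unchanged, d1 unchanged); cached 729 stands.
  d14: dirty, but its reads are unchanged (d4 unchanged, d3 unchanged); cached 81 stands.

Note the absorption at d1: it re-runs yet its value is the same, leaving the output's value untouched.

Demanding d14 again yields 81.
1 derived signals run: d1.
The nodes whose values change: s2.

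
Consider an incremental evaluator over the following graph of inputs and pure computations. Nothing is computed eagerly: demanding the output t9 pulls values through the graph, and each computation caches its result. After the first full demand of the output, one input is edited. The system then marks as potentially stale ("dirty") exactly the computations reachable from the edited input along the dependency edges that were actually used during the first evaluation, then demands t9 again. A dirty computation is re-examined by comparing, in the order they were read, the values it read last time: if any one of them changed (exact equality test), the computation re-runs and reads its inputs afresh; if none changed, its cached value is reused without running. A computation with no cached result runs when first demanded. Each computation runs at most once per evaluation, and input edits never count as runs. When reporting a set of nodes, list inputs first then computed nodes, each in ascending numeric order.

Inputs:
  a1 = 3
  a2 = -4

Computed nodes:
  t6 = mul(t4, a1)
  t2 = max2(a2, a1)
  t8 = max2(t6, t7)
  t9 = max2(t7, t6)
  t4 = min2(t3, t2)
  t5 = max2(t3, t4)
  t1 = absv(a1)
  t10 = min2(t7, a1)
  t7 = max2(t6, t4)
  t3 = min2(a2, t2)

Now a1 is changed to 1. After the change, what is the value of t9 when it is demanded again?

Initial pass — values computed on the first demand:
  t2 = max2(-4, 3) = 3
  t3 = min2(-4, 3) = -4
  t4 = min2(-4, 3) = -4
  t6 = mul(-4, 3) = -12
  t7 = max2(-12, -4) = -4
  t9 = max2(-4, -12) = -4

Second demand — change propagation:
  t2: re-runs because a1 3->1; new result 1.
  t3: re-runs because t2 3->1; new result -4 (unchanged).
  t4: re-runs because t2 3->1; new result -4 (unchanged).
  t6: re-runs because a1 3->1; new result -4.
  t7: re-runs because t6 -12->-4; new result -4 (unchanged).
  t9: re-runs because t6 -12->-4; new result -4 (unchanged).

t9 now evaluates to -4.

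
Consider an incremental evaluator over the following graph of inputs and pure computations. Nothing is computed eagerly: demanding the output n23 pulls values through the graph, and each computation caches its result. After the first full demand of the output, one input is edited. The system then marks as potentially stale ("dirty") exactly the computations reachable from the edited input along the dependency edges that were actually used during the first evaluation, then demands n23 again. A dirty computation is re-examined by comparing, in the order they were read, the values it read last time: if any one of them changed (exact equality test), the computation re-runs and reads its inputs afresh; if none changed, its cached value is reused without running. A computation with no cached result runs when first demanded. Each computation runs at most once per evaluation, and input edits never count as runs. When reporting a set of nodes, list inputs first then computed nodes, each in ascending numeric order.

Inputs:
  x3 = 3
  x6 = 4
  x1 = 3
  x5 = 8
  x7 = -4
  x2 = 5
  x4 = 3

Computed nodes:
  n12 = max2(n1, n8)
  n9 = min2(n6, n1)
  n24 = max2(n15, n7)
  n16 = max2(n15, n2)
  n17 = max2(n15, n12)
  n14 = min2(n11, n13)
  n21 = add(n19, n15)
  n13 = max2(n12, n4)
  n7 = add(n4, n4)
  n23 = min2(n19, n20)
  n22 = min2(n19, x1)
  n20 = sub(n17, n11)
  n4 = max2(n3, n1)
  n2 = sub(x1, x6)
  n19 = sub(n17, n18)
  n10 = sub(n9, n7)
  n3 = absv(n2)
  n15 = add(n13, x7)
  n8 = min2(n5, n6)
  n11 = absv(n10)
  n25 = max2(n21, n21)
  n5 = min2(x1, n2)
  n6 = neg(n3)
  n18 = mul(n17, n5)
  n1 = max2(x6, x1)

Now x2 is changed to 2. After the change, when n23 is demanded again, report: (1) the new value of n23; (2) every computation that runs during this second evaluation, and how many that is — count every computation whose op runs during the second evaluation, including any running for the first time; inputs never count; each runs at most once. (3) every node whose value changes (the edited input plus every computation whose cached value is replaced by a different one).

Initial pass — values computed on the first demand:
  n1 = max2(4, 3) = 4
  n2 = sub(3, 4) = -1
  n3 = absv(-1) = 1
  n4 = max2(1, 4) = 4
  n5 = min2(3, -1) = -1
  n6 = neg(1) = -1
  n7 = add(4, 4) = 8
  n8 = min2(-1, -1) = -1
  n9 = min2(-1, 4) = -1
  n10 = sub(-1, 8) = -9
  n11 = absv(-9) = 9
  n12 = max2(4, -1) = 4
  n13 = max2(4, 4) = 4
  n15 = add(4, -4) = 0
  n17 = max2(0, 4) = 4
  n18 = mul(4, -1) = -4
  n19 = sub(4, -4) = 8
  n20 = sub(4, 9) = -5
  n23 = min2(8, -5) = -5

Second demand — change propagation:
  no demanded computation ever read x2, so the edit dirties nothing and nothing runs.

The important point: nothing the output needs ever reads x2, so the edit is invisible to it.

n23 now evaluates to -5.
Run set: none (0 run).
Changed values: x2.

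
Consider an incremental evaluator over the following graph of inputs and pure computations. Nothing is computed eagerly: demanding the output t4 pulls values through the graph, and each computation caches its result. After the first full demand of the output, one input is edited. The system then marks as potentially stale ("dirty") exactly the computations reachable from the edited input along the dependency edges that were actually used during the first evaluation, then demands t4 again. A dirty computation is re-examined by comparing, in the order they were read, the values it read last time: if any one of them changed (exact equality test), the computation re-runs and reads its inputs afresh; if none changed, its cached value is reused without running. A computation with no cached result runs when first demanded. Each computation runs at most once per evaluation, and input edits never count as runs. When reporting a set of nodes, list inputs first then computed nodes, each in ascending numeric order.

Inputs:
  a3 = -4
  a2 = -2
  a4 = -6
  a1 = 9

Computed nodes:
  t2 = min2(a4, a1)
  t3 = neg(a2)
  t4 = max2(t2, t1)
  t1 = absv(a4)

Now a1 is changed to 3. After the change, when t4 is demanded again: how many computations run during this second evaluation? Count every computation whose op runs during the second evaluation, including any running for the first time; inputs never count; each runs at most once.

Run set: t2 (1 run).
The important point: t2 recomputes to an identical value, and the output ends up unchanged.

Initial pass — values computed on the first demand:
  t1 = absv(-6) = 6
  t2 = min2(-6, 9) = -6
  t4 = max2(-6, 6) = 6

Second demand — change propagation:
  t2: re-runs because a1 9->3; new result -6 (unchanged).
  t4: re-examined; everything it read last time is the same (t2 unchanged, t1 unchanged) — cache 6 kept, no run.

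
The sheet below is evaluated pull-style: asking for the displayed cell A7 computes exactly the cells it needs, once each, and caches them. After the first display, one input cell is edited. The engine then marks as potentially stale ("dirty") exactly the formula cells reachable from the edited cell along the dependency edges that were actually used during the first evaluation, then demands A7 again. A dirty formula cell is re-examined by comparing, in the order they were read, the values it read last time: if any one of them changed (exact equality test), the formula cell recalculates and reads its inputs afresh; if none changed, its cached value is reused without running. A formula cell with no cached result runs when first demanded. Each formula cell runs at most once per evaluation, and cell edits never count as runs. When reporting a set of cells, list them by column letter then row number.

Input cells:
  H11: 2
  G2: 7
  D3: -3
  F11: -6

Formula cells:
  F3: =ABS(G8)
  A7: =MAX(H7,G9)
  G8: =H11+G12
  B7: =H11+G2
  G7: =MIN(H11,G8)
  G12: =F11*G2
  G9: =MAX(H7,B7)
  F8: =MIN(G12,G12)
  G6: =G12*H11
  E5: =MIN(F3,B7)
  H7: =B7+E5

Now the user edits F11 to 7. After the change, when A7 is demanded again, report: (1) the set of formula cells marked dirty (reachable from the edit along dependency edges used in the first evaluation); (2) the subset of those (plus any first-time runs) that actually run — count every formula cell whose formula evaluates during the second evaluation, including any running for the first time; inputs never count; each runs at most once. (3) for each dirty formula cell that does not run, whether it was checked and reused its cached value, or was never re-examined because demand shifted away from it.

The edit dirties: A7, E5, F3, G8, G9, G12, H7.
4 formula cells run: E5, F3, G8, G12.
Cache hits after checking: A7, G9, H7.
Note the absorption at E5: it re-runs yet its value is the same, leaving the output's value untouched.

First demand of the output computes:
  B7 = 2 + 7 = 9
  G12 = -6 * 7 = -42
  G8 = 2 + -42 = -40
  F3 = ABS(-40) = 40
  E5 = MIN(40, 9) = 9
  H7 = 9 + 9 = 18
  G9 = MAX(18, 9) = 18
  A7 = MAX(18, 18) = 18

After the edit, cleaning proceeds:
  G12: a read changed (F11 -6->7) — executes, giving 49.
  G8: a read changed (G12 -42->49) — executes, giving 51.
  F3: a read changed (G8 -40->51) — executes, giving 51.
  E5: a read changed (F3 40->51) — executes, giving 9 — identical to its old value.
  H7: dirty, but its reads are unchanged (B7 unchanged, E5 unchanged); cached 18 stands.
  G9: dirty, but its reads are unchanged (H7 unchanged, B7 unchanged); cached 18 stands.
  A7: dirty, but its reads are unchanged (H7 unchanged, G9 unchanged); cached 18 stands.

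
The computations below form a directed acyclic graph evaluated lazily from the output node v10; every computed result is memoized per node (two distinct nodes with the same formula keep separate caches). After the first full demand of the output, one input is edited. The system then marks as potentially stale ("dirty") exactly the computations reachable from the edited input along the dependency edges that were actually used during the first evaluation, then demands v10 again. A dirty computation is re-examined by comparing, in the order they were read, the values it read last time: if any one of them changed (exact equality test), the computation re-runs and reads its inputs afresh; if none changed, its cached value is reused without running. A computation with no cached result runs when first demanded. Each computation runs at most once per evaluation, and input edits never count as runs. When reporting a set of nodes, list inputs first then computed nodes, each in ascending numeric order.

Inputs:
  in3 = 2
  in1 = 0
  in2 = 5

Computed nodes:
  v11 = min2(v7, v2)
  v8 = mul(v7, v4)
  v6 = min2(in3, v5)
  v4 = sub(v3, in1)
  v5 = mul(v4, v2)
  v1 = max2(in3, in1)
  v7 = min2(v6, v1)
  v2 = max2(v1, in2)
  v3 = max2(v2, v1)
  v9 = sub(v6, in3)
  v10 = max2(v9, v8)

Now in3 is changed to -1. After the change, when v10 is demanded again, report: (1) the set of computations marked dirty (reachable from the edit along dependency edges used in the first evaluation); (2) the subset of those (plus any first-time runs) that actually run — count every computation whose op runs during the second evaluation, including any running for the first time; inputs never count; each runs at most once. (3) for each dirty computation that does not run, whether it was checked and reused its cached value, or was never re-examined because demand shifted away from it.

The edit dirties: v1, v2, v3, v4, v5, v6, v7, v8, v9, v10.
8 computations run: v1, v2, v3, v6, v7, v8, v9, v10.
Cache hits after checking: v4, v5.
Note where the cutoff bites: v4 is checked, finds nothing changed, and keeps its cache.

First demand of the output computes:
  v1 = max2(2, 0) = 2
  v2 = max2(2, 5) = 5
  v3 = max2(5, 2) = 5
  v4 = sub(5, 0) = 5
  v5 = mul(5, 5) = 25
  v6 = min2(2, 25) = 2
  v7 = min2(2, 2) = 2
  v8 = mul(2, 5) = 10
  v9 = sub(2, 2) = 0
  v10 = max2(0, 10) = 10

After the edit, cleaning proceeds:
  v1: a read changed (in3 2->-1) — executes, giving 0.
  v2: a read changed (v1 2->0) — executes, giving 5 — identical to its old value.
  v3: a read changed (v1 2->0) — executes, giving 5 — identical to its old value.
  v4: dirty, but its reads are unchanged (v3 unchanged, in1 unchanged); cached 5 stands.
  v5: dirty, but its reads are unchanged (v4 unchanged, v2 unchanged); cached 25 stands.
  v6: a read changed (in3 2->-1) — executes, giving -1.
  v7: a read changed (v6 2->-1; v1 2->0) — executes, giving -1.
  v8: a read changed (v7 2->-1) — executes, giving -5.
  v9: a read changed (v6 2->-1; in3 2->-1) — executes, giving 0 — identical to its old value.
  v10: a read changed (v8 10->-5) — executes, giving 0.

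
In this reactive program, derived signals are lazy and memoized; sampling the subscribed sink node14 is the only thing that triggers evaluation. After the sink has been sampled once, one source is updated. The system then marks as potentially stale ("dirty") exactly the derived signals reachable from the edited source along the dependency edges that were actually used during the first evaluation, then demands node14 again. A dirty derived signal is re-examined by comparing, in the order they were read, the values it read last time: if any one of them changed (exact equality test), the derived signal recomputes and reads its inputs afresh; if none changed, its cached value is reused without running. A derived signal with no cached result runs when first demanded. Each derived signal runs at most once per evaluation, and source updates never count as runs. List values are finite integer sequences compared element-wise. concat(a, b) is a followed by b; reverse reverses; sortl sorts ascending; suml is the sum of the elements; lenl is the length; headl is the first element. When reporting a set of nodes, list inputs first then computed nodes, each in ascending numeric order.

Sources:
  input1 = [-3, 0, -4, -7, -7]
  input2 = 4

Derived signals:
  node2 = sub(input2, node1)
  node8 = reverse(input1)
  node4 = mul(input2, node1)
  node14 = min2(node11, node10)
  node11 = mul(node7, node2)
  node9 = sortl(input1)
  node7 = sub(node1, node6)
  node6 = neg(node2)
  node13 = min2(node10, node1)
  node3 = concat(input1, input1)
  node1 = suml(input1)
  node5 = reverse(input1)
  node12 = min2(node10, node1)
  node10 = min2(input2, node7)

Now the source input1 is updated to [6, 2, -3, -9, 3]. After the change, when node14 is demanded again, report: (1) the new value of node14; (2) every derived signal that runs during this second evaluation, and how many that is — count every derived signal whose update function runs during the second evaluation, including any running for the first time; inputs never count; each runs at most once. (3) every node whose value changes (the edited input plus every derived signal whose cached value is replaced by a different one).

First demand of the output computes:
  node1 = suml([-3, 0, -4, -7, -7]) = -21
  node2 = sub(4, -21) = 25
  node6 = neg(25) = -25
  node7 = sub(-21, -25) = 4
  node10 = min2(4, 4) = 4
  node11 = mul(4, 25) = 100
  node14 = min2(100, 4) = 4

After the edit, cleaning proceeds:
  node1: a read changed (input1 [-3, 0, -4, -7, -7]->[6, 2, -3, -9, 3]) — executes, giving -1.
  node2: a read changed (node1 -21->-1) — executes, giving 5.
  node6: a read changed (node2 25->5) — executes, giving -5.
  node7: a read changed (node1 -21->-1; node6 -25->-5) — executes, giving 4 — identical to its old value.
  node10: dirty, but its reads are unchanged (input2 unchanged, node7 unchanged); cached 4 stands.
  node11: a read changed (node2 25->5) — executes, giving 20.
  node14: a read changed (node11 100->20) — executes, giving 4 — identical to its old value.

Note where the cutoff bites: node10 is checked, finds nothing changed, and keeps its cache.

Demanding node14 again yields 4.
6 derived signals run: node1, node2, node6, node7, node11, node14.
The nodes whose values change: input1, node1, node2, node6, node11.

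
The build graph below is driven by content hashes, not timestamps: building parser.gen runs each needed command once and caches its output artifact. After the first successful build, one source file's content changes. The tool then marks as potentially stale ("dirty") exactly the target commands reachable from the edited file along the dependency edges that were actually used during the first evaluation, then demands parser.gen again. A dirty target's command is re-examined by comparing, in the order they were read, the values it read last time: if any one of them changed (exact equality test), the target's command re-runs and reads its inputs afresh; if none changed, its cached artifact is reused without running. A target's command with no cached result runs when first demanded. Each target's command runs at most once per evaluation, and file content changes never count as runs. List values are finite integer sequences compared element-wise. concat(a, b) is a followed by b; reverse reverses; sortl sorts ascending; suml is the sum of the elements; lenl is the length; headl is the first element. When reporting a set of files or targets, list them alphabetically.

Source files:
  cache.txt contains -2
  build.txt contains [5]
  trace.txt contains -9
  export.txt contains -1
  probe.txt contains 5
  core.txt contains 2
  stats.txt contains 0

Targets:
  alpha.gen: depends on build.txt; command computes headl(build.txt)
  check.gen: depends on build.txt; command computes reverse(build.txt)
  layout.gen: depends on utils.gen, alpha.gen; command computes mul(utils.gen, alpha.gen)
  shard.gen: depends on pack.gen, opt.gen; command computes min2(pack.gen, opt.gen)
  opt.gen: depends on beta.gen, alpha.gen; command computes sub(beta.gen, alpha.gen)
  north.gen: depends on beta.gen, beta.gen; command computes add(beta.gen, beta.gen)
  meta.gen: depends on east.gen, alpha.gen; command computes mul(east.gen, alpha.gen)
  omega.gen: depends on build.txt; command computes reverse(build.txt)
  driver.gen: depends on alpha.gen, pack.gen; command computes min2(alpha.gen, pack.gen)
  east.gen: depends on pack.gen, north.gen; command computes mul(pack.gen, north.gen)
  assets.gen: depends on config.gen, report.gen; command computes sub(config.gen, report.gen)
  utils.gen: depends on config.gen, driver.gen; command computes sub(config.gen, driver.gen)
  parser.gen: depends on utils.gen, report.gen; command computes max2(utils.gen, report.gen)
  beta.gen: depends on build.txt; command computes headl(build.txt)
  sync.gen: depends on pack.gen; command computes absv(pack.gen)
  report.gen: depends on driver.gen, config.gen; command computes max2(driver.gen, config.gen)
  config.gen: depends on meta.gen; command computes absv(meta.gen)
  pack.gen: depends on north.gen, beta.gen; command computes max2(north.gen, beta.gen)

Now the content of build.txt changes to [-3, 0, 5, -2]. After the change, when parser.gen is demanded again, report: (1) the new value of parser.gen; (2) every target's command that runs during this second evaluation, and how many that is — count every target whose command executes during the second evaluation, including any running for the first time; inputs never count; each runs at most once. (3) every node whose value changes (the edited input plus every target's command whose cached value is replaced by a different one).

parser.gen now evaluates to 57.
Run set: alpha.gen, beta.gen, config.gen, driver.gen, east.gen, meta.gen, north.gen, pack.gen, parser.gen, report.gen, utils.gen (11 run).
Changed values: alpha.gen, beta.gen, build.txt, config.gen, driver.gen, east.gen, meta.gen, north.gen, pack.gen, parser.gen, report.gen, utils.gen.

Initial pass — values computed on the first demand:
  alpha.gen = headl([5]) = 5
  beta.gen = headl([5]) = 5
  north.gen = add(5, 5) = 10
  pack.gen = max2(10, 5) = 10
  driver.gen = min2(5, 10) = 5
  east.gen = mul(10, 10) = 100
  meta.gen = mul(100, 5) = 500
  config.gen = absv(500) = 500
  report.gen = max2(5, 500) = 500
  utils.gen = sub(500, 5) = 495
  parser.gen = max2(495, 500) = 500

Second demand — change propagation:
  alpha.gen: re-runs because build.txt [5]->[-3, 0, 5, -2]; new result -3.
  beta.gen: re-runs because build.txt [5]->[-3, 0, 5, -2]; new result -3.
  north.gen: re-runs because beta.gen 5->-3; beta.gen 5->-3; new result -6.
  pack.gen: re-runs because north.gen 10->-6; beta.gen 5->-3; new result -3.
  driver.gen: re-runs because alpha.gen 5->-3; pack.gen 10->-3; new result -3.
  east.gen: re-runs because pack.gen 10->-3; north.gen 10->-6; new result 18.
  meta.gen: re-runs because east.gen 100->18; alpha.gen 5->-3; new result -54.
  config.gen: re-runs because meta.gen 500->-54; new result 54.
  report.gen: re-runs because driver.gen 5->-3; config.gen 500->54; new result 54.
  utils.gen: re-runs because config.gen 500->54; driver.gen 5->-3; new result 57.
  parser.gen: re-runs because utils.gen 495->57; report.gen 500->54; new result 57.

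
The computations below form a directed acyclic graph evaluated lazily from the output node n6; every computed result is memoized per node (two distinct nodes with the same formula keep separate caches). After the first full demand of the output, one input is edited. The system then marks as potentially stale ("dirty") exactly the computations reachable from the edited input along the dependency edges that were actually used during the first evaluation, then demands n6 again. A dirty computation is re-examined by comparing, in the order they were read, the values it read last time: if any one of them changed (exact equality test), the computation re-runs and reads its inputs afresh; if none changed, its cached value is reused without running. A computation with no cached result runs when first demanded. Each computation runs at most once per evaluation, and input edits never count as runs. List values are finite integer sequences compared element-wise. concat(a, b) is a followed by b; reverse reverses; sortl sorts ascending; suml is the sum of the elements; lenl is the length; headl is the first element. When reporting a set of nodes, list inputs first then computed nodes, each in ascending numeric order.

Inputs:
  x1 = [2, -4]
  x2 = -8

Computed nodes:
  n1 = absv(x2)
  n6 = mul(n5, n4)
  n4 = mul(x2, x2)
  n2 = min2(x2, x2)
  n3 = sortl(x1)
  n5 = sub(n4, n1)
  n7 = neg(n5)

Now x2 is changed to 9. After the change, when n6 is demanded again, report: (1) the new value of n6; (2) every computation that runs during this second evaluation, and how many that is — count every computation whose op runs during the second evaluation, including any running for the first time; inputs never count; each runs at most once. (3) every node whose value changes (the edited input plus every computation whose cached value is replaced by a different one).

First demand of the output computes:
  n1 = absv(-8) = 8
  n4 = mul(-8, -8) = 64
  n5 = sub(64, 8) = 56
  n6 = mul(56, 64) = 3584

After the edit, cleaning proceeds:
  n1: a read changed (x2 -8->9) — executes, giving 9.
  n4: a read changed (x2 -8->9; x2 -8->9) — executes, giving 81.
  n5: a read changed (n4 64->81; n1 8->9) — executes, giving 72.
  n6: a read changed (n5 56->72; n4 64->81) — executes, giving 5832.

Demanding n6 again yields 5832.
4 computations run: n1, n4, n5, n6.
The nodes whose values change: x2, n1, n4, n5, n6.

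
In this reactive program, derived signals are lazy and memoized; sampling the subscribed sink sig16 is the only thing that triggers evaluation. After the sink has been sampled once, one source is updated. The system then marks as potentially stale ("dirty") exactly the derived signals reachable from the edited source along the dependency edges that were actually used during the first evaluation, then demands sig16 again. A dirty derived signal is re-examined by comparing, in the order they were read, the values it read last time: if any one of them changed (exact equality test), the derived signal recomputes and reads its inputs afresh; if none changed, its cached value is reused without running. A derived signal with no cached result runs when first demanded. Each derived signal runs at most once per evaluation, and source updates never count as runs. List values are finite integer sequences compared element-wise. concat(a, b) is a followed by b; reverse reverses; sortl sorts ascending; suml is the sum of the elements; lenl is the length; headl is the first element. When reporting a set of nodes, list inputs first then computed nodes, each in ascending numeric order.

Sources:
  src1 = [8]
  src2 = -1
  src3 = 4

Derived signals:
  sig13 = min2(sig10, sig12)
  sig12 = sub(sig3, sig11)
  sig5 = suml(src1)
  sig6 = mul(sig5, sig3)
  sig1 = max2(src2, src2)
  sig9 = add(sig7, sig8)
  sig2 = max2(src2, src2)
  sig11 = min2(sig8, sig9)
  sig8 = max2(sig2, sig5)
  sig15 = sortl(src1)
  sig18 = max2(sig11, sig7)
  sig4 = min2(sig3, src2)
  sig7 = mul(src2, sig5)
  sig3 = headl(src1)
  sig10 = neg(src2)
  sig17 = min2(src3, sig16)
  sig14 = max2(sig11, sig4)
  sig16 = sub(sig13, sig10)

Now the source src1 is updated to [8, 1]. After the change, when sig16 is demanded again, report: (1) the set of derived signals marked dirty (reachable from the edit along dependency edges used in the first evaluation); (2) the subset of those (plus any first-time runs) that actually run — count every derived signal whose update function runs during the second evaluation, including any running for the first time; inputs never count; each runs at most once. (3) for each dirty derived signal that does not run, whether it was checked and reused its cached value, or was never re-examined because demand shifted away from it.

The edit dirties: sig3, sig5, sig7, sig8, sig9, sig11, sig12, sig13, sig16.
6 derived signals run: sig3, sig5, sig7, sig8, sig9, sig11.
Cache hits after checking: sig12, sig13, sig16.
Note where the cutoff bites: sig12 is checked, finds nothing changed, and keeps its cache.

First demand of the output computes:
  sig2 = max2(-1, -1) = -1
  sig3 = headl([8]) = 8
  sig5 = suml([8]) = 8
  sig7 = mul(-1, 8) = -8
  sig8 = max2(-1, 8) = 8
  sig9 = add(-8, 8) = 0
  sig10 = neg(-1) = 1
  sig11 = min2(8, 0) = 0
  sig12 = sub(8, 0) = 8
  sig13 = min2(1, 8) = 1
  sig16 = sub(1, 1) = 0

After the edit, cleaning proceeds:
  sig3: a read changed (src1 [8]->[8, 1]) — executes, giving 8 — identical to its old value.
  sig5: a read changed (src1 [8]->[8, 1]) — executes, giving 9.
  sig7: a read changed (sig5 8->9) — executes, giving -9.
  sig8: a read changed (sig5 8->9) — executes, giving 9.
  sig9: a read changed (sig7 -8->-9; sig8 8->9) — executes, giving 0 — identical to its old value.
  sig11: a read changed (sig8 8->9) — executes, giving 0 — identical to its old value.
  sig12: dirty, but its reads are unchanged (sig3 unchanged, sig11 unchanged); cached 8 stands.
  sig13: dirty, but its reads are unchanged (sig10 unchanged, sig12 unchanged); cached 1 stands.
  sig16: dirty, but its reads are unchanged (sig13 unchanged, sig10 unchanged); cached 0 stands.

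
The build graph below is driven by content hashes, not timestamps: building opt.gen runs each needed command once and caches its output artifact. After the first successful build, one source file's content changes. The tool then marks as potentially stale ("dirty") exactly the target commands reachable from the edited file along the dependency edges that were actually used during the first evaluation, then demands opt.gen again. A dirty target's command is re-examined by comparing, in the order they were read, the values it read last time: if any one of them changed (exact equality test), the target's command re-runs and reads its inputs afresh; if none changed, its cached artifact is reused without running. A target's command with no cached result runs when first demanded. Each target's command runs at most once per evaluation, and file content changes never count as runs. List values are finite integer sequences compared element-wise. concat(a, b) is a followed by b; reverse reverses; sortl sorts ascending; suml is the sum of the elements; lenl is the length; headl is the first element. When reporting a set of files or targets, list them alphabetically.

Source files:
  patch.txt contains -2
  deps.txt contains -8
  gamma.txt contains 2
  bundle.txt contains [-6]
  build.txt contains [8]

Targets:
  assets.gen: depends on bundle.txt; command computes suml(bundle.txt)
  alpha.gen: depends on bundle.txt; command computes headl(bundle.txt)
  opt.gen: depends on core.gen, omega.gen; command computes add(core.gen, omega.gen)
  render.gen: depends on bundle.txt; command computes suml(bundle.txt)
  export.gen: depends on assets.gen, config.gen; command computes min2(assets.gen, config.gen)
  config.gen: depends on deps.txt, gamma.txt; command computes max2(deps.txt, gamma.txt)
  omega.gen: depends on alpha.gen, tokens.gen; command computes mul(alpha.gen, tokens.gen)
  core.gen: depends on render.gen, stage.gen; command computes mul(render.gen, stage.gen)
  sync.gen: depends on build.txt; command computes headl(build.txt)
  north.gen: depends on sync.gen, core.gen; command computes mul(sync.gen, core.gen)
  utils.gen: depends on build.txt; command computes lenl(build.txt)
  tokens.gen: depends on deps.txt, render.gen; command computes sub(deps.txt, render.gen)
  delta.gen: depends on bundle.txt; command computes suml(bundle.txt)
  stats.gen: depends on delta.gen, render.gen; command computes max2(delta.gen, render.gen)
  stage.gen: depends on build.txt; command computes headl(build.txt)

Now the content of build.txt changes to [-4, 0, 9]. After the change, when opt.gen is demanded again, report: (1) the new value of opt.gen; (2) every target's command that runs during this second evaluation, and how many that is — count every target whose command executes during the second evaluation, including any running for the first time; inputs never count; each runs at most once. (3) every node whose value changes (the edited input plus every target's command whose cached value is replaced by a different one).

opt.gen now evaluates to 36.
Run set: core.gen, opt.gen, stage.gen (3 run).
Changed values: build.txt, core.gen, opt.gen, stage.gen.

Initial pass — values computed on the first demand:
  alpha.gen = headl([-6]) = -6
  render.gen = suml([-6]) = -6
  stage.gen = headl([8]) = 8
  core.gen = mul(-6, 8) = -48
  tokens.gen = sub(-8, -6) = -2
  omega.gen = mul(-6, -2) = 12
  opt.gen = add(-48, 12) = -36

Second demand — change propagation:
  stage.gen: re-runs because build.txt [8]->[-4, 0, 9]; new result -4.
  core.gen: re-runs because stage.gen 8->-4; new result 24.
  opt.gen: re-runs because core.gen -48->24; new result 36.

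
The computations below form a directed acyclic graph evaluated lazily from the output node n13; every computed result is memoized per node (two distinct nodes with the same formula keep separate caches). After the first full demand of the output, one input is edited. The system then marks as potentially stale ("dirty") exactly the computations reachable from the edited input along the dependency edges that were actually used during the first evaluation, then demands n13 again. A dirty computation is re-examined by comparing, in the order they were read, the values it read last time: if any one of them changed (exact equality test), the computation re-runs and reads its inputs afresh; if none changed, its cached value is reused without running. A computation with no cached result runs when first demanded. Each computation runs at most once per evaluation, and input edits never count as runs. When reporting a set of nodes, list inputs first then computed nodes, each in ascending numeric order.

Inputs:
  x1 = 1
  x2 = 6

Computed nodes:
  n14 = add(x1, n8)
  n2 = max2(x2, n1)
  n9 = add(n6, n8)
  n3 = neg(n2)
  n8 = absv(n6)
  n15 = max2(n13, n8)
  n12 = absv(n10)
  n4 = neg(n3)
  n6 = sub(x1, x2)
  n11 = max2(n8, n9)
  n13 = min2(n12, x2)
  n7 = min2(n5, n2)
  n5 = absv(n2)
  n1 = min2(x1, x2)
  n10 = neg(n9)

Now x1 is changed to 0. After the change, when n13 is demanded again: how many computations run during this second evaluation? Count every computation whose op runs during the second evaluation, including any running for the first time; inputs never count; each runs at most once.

3 computations run: n6, n8, n9.
Note the absorption at n9: it re-runs yet its value is the same, leaving the output's value untouched.

First demand of the output computes:
  n6 = sub(1, 6) = -5
  n8 = absv(-5) = 5
  n9 = add(-5, 5) = 0
  n10 = neg(0) = 0
  n12 = absv(0) = 0
  n13 = min2(0, 6) = 0

After the edit, cleaning proceeds:
  n6: a read changed (x1 1->0) — executes, giving -6.
  n8: a read changed (n6 -5->-6) — executes, giving 6.
  n9: a read changed (n6 -5->-6; n8 5->6) — executes, giving 0 — identical to its old value.
  n10: dirty, but its reads are unchanged (n9 unchanged); cached 0 stands.
  n12: dirty, but its reads are unchanged (n10 unchanged); cached 0 stands.
  n13: dirty, but its reads are unchanged (n12 unchanged, x2 unchanged); cached 0 stands.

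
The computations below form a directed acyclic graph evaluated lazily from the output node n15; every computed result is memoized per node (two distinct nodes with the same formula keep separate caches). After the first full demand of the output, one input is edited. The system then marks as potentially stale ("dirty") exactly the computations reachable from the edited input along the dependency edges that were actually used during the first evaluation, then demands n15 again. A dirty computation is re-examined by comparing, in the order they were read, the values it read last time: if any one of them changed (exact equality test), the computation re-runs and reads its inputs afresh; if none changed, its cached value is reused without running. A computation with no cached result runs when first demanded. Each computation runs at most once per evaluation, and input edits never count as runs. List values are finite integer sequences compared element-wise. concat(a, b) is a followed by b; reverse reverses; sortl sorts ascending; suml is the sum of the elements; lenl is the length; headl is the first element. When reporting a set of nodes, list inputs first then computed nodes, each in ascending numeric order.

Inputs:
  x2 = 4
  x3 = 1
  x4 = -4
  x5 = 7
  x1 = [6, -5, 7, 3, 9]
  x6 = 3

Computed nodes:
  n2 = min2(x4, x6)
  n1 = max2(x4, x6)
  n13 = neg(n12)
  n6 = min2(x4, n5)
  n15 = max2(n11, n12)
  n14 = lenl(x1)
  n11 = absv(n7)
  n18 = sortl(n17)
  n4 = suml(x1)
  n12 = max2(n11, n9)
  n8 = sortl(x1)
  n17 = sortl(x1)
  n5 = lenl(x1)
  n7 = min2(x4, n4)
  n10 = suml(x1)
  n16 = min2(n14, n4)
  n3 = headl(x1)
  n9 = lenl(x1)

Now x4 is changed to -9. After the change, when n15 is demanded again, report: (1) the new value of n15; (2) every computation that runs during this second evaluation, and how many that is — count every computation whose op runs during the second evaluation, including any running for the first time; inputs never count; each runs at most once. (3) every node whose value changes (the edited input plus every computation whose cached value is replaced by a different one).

Demanding n15 again yields 9.
4 computations run: n7, n11, n12, n15.
The nodes whose values change: x4, n7, n11, n12, n15.

First demand of the output computes:
  n4 = suml([6, -5, 7, 3, 9]) = 20
  n7 = min2(-4, 20) = -4
  n9 = lenl([6, -5, 7, 3, 9]) = 5
  n11 = absv(-4) = 4
  n12 = max2(4, 5) = 5
  n15 = max2(4, 5) = 5

After the edit, cleaning proceeds:
  n7: a read changed (x4 -4->-9) — executes, giving -9.
  n11: a read changed (n7 -4->-9) — executes, giving 9.
  n12: a read changed (n11 4->9) — executes, giving 9.
  n15: a read changed (n11 4->9; n12 5->9) — executes, giving 9.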